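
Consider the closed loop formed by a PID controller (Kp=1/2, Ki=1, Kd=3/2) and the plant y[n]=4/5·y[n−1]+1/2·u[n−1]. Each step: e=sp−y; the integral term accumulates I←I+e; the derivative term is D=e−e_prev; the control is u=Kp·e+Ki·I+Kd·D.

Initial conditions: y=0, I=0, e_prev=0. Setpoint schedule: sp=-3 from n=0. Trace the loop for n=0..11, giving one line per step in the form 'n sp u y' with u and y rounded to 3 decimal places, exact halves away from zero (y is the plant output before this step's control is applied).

(exact arithmetic carried between steps; '≈' marks a value shown rounded to 6 d.p. or computed from one; I and e_prev carry over from the previous line; the table rounds u and y to 3 d.p., halves away from zero)
n=0: y=0, sp=-3, e=sp−y=-3; I=-3, D=e−e_prev=-3; u=1/2·(-3)+1·(-3)+3/2·(-3)=-9; next y=4/5·0+1/2·(-9)=-4.5
n=1: y=-4.5, sp=-3, e=sp−y=1.5; I=-1.5, D=e−e_prev=4.5; u=1/2·1.5+1·(-1.5)+3/2·4.5=6; next y=4/5·(-4.5)+1/2·6=-0.6
n=2: y=-0.6, sp=-3, e=sp−y=-2.4; I=-3.9, D=e−e_prev=-3.9; u=1/2·(-2.4)+1·(-3.9)+3/2·(-3.9)=-10.95; next y=4/5·(-0.6)+1/2·(-10.95)=-5.955
n=3: y=-5.955, sp=-3, e=sp−y=2.955; I=-0.945, D=e−e_prev=5.355; u=1/2·2.955+1·(-0.945)+3/2·5.355=8.565; next y=4/5·(-5.955)+1/2·8.565=-0.4815
n=4: y=-0.4815, sp=-3, e=sp−y=-2.5185; I=-3.4635, D=e−e_prev=-5.4735; u=1/2·(-2.5185)+1·(-3.4635)+3/2·(-5.4735)=-12.933; next y=4/5·(-0.4815)+1/2·(-12.933)=-6.8517
n=5: y=-6.8517, sp=-3, e=sp−y=3.8517; I=0.3882, D=e−e_prev=6.3702; u=1/2·3.8517+1·0.3882+3/2·6.3702=11.86935; next y=4/5·(-6.8517)+1/2·11.86935=0.453315
n=6: y=0.453315, sp=-3, e=sp−y=-3.453315; I=-3.065115, D=e−e_prev=-7.305015; u=1/2·(-3.453315)+1·(-3.065115)+3/2·(-7.305015)=-15.749295; next y=4/5·0.453315+1/2·(-15.749295)≈-7.511996
n=7: y≈-7.511996, sp=-3, e=sp−y≈4.511996; I≈1.446881, D=e−e_prev≈7.965311; u=1/2·4.511996+1·1.446881+3/2·7.965311≈15.650844; next y=4/5·(-7.511996)+1/2·15.650844≈1.815826
n=8: y≈1.815826, sp=-3, e=sp−y≈-4.815826; I≈-3.368945, D=e−e_prev≈-9.327821; u=1/2·(-4.815826)+1·(-3.368945)+3/2·(-9.327821)≈-19.768590; next y=4/5·1.815826+1/2·(-19.768590)≈-8.431634
n=9: y≈-8.431634, sp=-3, e=sp−y≈5.431634; I≈2.062689, D=e−e_prev≈10.247460; u=1/2·5.431634+1·2.062689+3/2·10.247460≈20.149696; next y=4/5·(-8.431634)+1/2·20.149696≈3.329541
n=10: y≈3.329541, sp=-3, e=sp−y≈-6.329541; I≈-4.266851, D=e−e_prev≈-11.761175; u=1/2·(-6.329541)+1·(-4.266851)+3/2·(-11.761175)≈-25.073384; next y=4/5·3.329541+1/2·(-25.073384)≈-9.873060
n=11: y≈-9.873060, sp=-3, e=sp−y≈6.873060; I≈2.606208, D=e−e_prev≈13.202600; u=1/2·6.873060+1·2.606208+3/2·13.202600≈25.846638; next y=4/5·(-9.873060)+1/2·25.846638≈5.024871

0 -3 -9.000 0.000
1 -3 6.000 -4.500
2 -3 -10.950 -0.600
3 -3 8.565 -5.955
4 -3 -12.933 -0.482
5 -3 11.869 -6.852
6 -3 -15.749 0.453
7 -3 15.651 -7.512
8 -3 -19.769 1.816
9 -3 20.150 -8.432
10 -3 -25.073 3.330
11 -3 25.847 -9.873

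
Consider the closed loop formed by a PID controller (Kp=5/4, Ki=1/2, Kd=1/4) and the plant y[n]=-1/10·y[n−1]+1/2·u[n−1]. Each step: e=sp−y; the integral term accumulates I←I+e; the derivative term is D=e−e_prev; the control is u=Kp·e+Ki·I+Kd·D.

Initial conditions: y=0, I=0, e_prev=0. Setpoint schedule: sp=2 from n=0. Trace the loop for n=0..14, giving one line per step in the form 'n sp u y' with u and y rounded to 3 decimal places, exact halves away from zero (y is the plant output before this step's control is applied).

0 2 4.000 0.000
1 2 0.500 2.000
2 2 4.900 0.050
3 2 0.598 2.445
4 2 5.755 0.054
5 2 0.495 2.872
6 2 6.587 -0.040
7 2 0.204 3.298
8 2 7.440 -0.228
9 2 -0.268 3.743
10 2 8.356 -0.509
11 2 -0.927 4.229
12 2 9.373 -0.887
13 2 -1.786 4.775
14 2 10.533 -1.371

(exact arithmetic carried between steps; '≈' marks a value shown rounded to 6 d.p. or computed from one; I and e_prev carry over from the previous line; the table rounds u and y to 3 d.p., halves away from zero)
n=0: y=0, sp=2, e=sp−y=2; I=2, D=e−e_prev=2; u=5/4·2+1/2·2+1/4·2=4; next y=-1/10·0+1/2·4=2
n=1: y=2, sp=2, e=sp−y=0; I=2, D=e−e_prev=-2; u=5/4·0+1/2·2+1/4·(-2)=0.5; next y=-1/10·2+1/2·0.5=0.05
n=2: y=0.05, sp=2, e=sp−y=1.95; I=3.95, D=e−e_prev=1.95; u=5/4·1.95+1/2·3.95+1/4·1.95=4.9; next y=-1/10·0.05+1/2·4.9=2.445
n=3: y=2.445, sp=2, e=sp−y=-0.445; I=3.505, D=e−e_prev=-2.395; u=5/4·(-0.445)+1/2·3.505+1/4·(-2.395)=0.5975; next y=-1/10·2.445+1/2·0.5975=0.05425
n=4: y=0.05425, sp=2, e=sp−y=1.94575; I=5.45075, D=e−e_prev=2.39075; u=5/4·1.94575+1/2·5.45075+1/4·2.39075=5.75525; next y=-1/10·0.05425+1/2·5.75525=2.8722
n=5: y=2.8722, sp=2, e=sp−y=-0.8722; I=4.57855, D=e−e_prev=-2.81795; u=5/4·(-0.8722)+1/2·4.57855+1/4·(-2.81795)≈0.494538; next y=-1/10·2.8722+1/2·0.494538≈-0.039951
n=6: y≈-0.039951, sp=2, e=sp−y≈2.039951; I≈6.618501, D=e−e_prev≈2.912151; u=5/4·2.039951+1/2·6.618501+1/4·2.912151≈6.587228; next y=-1/10·(-0.039951)+1/2·6.587228≈3.297609
n=7: y≈3.297609, sp=2, e=sp−y≈-1.297609; I≈5.320892, D=e−e_prev≈-3.337560; u=5/4·(-1.297609)+1/2·5.320892+1/4·(-3.337560)≈0.204045; next y=-1/10·3.297609+1/2·0.204045≈-0.227738
n=8: y≈-0.227738, sp=2, e=sp−y≈2.227738; I≈7.548631, D=e−e_prev≈3.525347; u=5/4·2.227738+1/2·7.548631+1/4·3.525347≈7.440325; next y=-1/10·(-0.227738)+1/2·7.440325≈3.742936
n=9: y≈3.742936, sp=2, e=sp−y≈-1.742936; I≈5.805694, D=e−e_prev≈-3.970675; u=5/4·(-1.742936)+1/2·5.805694+1/4·(-3.970675)≈-0.268492; next y=-1/10·3.742936+1/2·(-0.268492)≈-0.508540
n=10: y≈-0.508540, sp=2, e=sp−y≈2.508540; I≈8.314234, D=e−e_prev≈4.251476; u=5/4·2.508540+1/2·8.314234+1/4·4.251476≈8.355661; next y=-1/10·(-0.508540)+1/2·8.355661≈4.228684
n=11: y≈4.228684, sp=2, e=sp−y≈-2.228684; I≈6.085550, D=e−e_prev≈-4.737224; u=5/4·(-2.228684)+1/2·6.085550+1/4·(-4.737224)≈-0.927386; next y=-1/10·4.228684+1/2·(-0.927386)≈-0.886562
n=12: y≈-0.886562, sp=2, e=sp−y≈2.886562; I≈8.972111, D=e−e_prev≈5.115246; u=5/4·2.886562+1/2·8.972111+1/4·5.115246≈9.373069; next y=-1/10·(-0.886562)+1/2·9.373069≈4.775191
n=13: y≈4.775191, sp=2, e=sp−y≈-2.775191; I≈6.196921, D=e−e_prev≈-5.661752; u=5/4·(-2.775191)+1/2·6.196921+1/4·(-5.661752)≈-1.785966; next y=-1/10·4.775191+1/2·(-1.785966)≈-1.370502
n=14: y≈-1.370502, sp=2, e=sp−y≈3.370502; I≈9.567423, D=e−e_prev≈6.145693; u=5/4·3.370502+1/2·9.567423+1/4·6.145693≈10.533262; next y=-1/10·(-1.370502)+1/2·10.533262≈5.403681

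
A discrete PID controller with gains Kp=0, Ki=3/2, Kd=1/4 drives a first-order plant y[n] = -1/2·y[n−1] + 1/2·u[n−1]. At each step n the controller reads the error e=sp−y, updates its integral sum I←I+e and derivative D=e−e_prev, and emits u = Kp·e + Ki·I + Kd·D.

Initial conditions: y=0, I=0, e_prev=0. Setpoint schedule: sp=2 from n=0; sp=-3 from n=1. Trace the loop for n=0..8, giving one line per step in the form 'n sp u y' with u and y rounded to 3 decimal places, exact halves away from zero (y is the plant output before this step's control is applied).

(exact arithmetic carried between steps; '≈' marks a value shown rounded to 6 d.p. or computed from one; I and e_prev carry over from the previous line; the table rounds u and y to 3 d.p., halves away from zero)
n=0: y=0, sp=2, e=sp−y=2; I=2, D=e−e_prev=2; u=0·2+3/2·2+1/4·2=3.5; next y=-1/2·0+1/2·3.5=1.75
n=1: y=1.75, sp=-3, e=sp−y=-4.75; I=-2.75, D=e−e_prev=-6.75; u=0·(-4.75)+3/2·(-2.75)+1/4·(-6.75)=-5.8125; next y=-1/2·1.75+1/2·(-5.8125)=-3.78125
n=2: y=-3.78125, sp=-3, e=sp−y=0.78125; I=-1.96875, D=e−e_prev=5.53125; u=0·0.78125+3/2·(-1.96875)+1/4·5.53125≈-1.570313; next y=-1/2·(-3.78125)+1/2·(-1.570313)≈1.105469
n=3: y≈1.105469, sp=-3, e=sp−y≈-4.105469; I≈-6.074219, D=e−e_prev≈-4.886719; u=0·(-4.105469)+3/2·(-6.074219)+1/4·(-4.886719)≈-10.333008; next y=-1/2·1.105469+1/2·(-10.333008)≈-5.719238
n=4: y≈-5.719238, sp=-3, e=sp−y≈2.719238; I≈-3.354980, D=e−e_prev≈6.824707; u=0·2.719238+3/2·(-3.354980)+1/4·6.824707≈-3.326294; next y=-1/2·(-5.719238)+1/2·(-3.326294)≈1.196472
n=5: y≈1.196472, sp=-3, e=sp−y≈-4.196472; I≈-7.551453, D=e−e_prev≈-6.915710; u=0·(-4.196472)+3/2·(-7.551453)+1/4·(-6.915710)≈-13.056107; next y=-1/2·1.196472+1/2·(-13.056107)≈-7.126289
n=6: y≈-7.126289, sp=-3, e=sp−y≈4.126289; I≈-3.425163, D=e−e_prev≈8.322762; u=0·4.126289+3/2·(-3.425163)+1/4·8.322762≈-3.057055; next y=-1/2·(-7.126289)+1/2·(-3.057055)≈2.034617
n=7: y≈2.034617, sp=-3, e=sp−y≈-5.034617; I≈-8.459781, D=e−e_prev≈-9.160907; u=0·(-5.034617)+3/2·(-8.459781)+1/4·(-9.160907)≈-14.979898; next y=-1/2·2.034617+1/2·(-14.979898)≈-8.507258
n=8: y≈-8.507258, sp=-3, e=sp−y≈5.507258; I≈-2.952523, D=e−e_prev≈10.541875; u=0·5.507258+3/2·(-2.952523)+1/4·10.541875≈-1.793316; next y=-1/2·(-8.507258)+1/2·(-1.793316)≈3.356971

0 2 3.500 0.000
1 -3 -5.813 1.750
2 -3 -1.570 -3.781
3 -3 -10.333 1.105
4 -3 -3.326 -5.719
5 -3 -13.056 1.196
6 -3 -3.057 -7.126
7 -3 -14.980 2.035
8 -3 -1.793 -8.507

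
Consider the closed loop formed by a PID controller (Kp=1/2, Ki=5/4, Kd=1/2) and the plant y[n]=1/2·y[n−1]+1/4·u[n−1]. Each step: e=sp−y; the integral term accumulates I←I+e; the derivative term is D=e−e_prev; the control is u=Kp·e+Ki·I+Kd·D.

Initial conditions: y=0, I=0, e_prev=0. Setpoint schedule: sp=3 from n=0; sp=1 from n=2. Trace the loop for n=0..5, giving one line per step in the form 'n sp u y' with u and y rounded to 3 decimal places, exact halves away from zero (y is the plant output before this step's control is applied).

0 3 6.750 0.000
1 3 5.203 1.688
2 1 2.159 2.145
3 1 3.155 1.612
4 1 2.163 1.595
5 1 1.988 1.338

(exact arithmetic carried between steps; '≈' marks a value shown rounded to 6 d.p. or computed from one; I and e_prev carry over from the previous line; the table rounds u and y to 3 d.p., halves away from zero)
n=0: y=0, sp=3, e=sp−y=3; I=3, D=e−e_prev=3; u=1/2·3+5/4·3+1/2·3=6.75; next y=1/2·0+1/4·6.75=1.6875
n=1: y=1.6875, sp=3, e=sp−y=1.3125; I=4.3125, D=e−e_prev=-1.6875; u=1/2·1.3125+5/4·4.3125+1/2·(-1.6875)=5.203125; next y=1/2·1.6875+1/4·5.203125≈2.144531
n=2: y≈2.144531, sp=1, e=sp−y≈-1.144531; I≈3.167969, D=e−e_prev≈-2.457031; u=1/2·(-1.144531)+5/4·3.167969+1/2·(-2.457031)≈2.159180; next y=1/2·2.144531+1/4·2.159180≈1.612061
n=3: y≈1.612061, sp=1, e=sp−y≈-0.612061; I≈2.555908, D=e−e_prev≈0.532471; u=1/2·(-0.612061)+5/4·2.555908+1/2·0.532471≈3.155090; next y=1/2·1.612061+1/4·3.155090≈1.594803
n=4: y≈1.594803, sp=1, e=sp−y≈-0.594803; I≈1.961105, D=e−e_prev≈0.017258; u=1/2·(-0.594803)+5/4·1.961105+1/2·0.017258≈2.162609; next y=1/2·1.594803+1/4·2.162609≈1.338054
n=5: y≈1.338054, sp=1, e=sp−y≈-0.338054; I≈1.623052, D=e−e_prev≈0.256749; u=1/2·(-0.338054)+5/4·1.623052+1/2·0.256749≈1.988162; next y=1/2·1.338054+1/4·1.988162≈1.166067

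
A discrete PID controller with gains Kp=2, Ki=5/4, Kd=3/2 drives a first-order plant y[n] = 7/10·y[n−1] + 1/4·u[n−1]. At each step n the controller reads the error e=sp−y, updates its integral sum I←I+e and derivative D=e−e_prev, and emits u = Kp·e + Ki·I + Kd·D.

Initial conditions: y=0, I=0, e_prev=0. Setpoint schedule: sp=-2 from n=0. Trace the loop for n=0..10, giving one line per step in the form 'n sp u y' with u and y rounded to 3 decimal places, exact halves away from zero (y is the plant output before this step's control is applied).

0 -2 -9.500 0.000
1 -2 2.281 -2.375
2 -2 -6.906 -1.092
3 -2 0.528 -2.491
4 -2 -5.133 -1.612
5 -2 -0.501 -2.411
6 -2 -4.028 -1.813
7 -2 -1.165 -2.276
8 -2 -3.374 -1.885
9 -2 -1.610 -2.163
10 -2 -2.994 -1.916

(exact arithmetic carried between steps; '≈' marks a value shown rounded to 6 d.p. or computed from one; I and e_prev carry over from the previous line; the table rounds u and y to 3 d.p., halves away from zero)
n=0: y=0, sp=-2, e=sp−y=-2; I=-2, D=e−e_prev=-2; u=2·(-2)+5/4·(-2)+3/2·(-2)=-9.5; next y=7/10·0+1/4·(-9.5)=-2.375
n=1: y=-2.375, sp=-2, e=sp−y=0.375; I=-1.625, D=e−e_prev=2.375; u=2·0.375+5/4·(-1.625)+3/2·2.375=2.28125; next y=7/10·(-2.375)+1/4·2.28125≈-1.092188
n=2: y≈-1.092188, sp=-2, e=sp−y≈-0.907813; I≈-2.532813, D=e−e_prev≈-1.282813; u=2·(-0.907813)+5/4·(-2.532813)+3/2·(-1.282813)≈-6.905859; next y=7/10·(-1.092188)+1/4·(-6.905859)≈-2.490996
n=3: y≈-2.490996, sp=-2, e=sp−y≈0.490996; I≈-2.041816, D=e−e_prev≈1.398809; u=2·0.490996+5/4·(-2.041816)+3/2·1.398809≈0.527935; next y=7/10·(-2.490996)+1/4·0.527935≈-1.611714
n=4: y≈-1.611714, sp=-2, e=sp−y≈-0.388286; I≈-2.430103, D=e−e_prev≈-0.879282; u=2·(-0.388286)+5/4·(-2.430103)+3/2·(-0.879282)≈-5.133125; next y=7/10·(-1.611714)+1/4·(-5.133125)≈-2.411481
n=5: y≈-2.411481, sp=-2, e=sp−y≈0.411481; I≈-2.018622, D=e−e_prev≈0.799767; u=2·0.411481+5/4·(-2.018622)+3/2·0.799767≈-0.500665; next y=7/10·(-2.411481)+1/4·(-0.500665)≈-1.813203
n=6: y≈-1.813203, sp=-2, e=sp−y≈-0.186797; I≈-2.205419, D=e−e_prev≈-0.598278; u=2·(-0.186797)+5/4·(-2.205419)+3/2·(-0.598278)≈-4.027785; next y=7/10·(-1.813203)+1/4·(-4.027785)≈-2.276188
n=7: y≈-2.276188, sp=-2, e=sp−y≈0.276188; I≈-1.929231, D=e−e_prev≈0.462985; u=2·0.276188+5/4·(-1.929231)+3/2·0.462985≈-1.164684; next y=7/10·(-2.276188)+1/4·(-1.164684)≈-1.884503
n=8: y≈-1.884503, sp=-2, e=sp−y≈-0.115497; I≈-2.044728, D=e−e_prev≈-0.391686; u=2·(-0.115497)+5/4·(-2.044728)+3/2·(-0.391686)≈-3.374433; next y=7/10·(-1.884503)+1/4·(-3.374433)≈-2.162760
n=9: y≈-2.162760, sp=-2, e=sp−y≈0.162760; I≈-1.881968, D=e−e_prev≈0.278257; u=2·0.162760+5/4·(-1.881968)+3/2·0.278257≈-1.609554; next y=7/10·(-2.162760)+1/4·(-1.609554)≈-1.916320
n=10: y≈-1.916320, sp=-2, e=sp−y≈-0.083680; I≈-1.965647, D=e−e_prev≈-0.246440; u=2·(-0.083680)+5/4·(-1.965647)+3/2·(-0.246440)≈-2.994078; next y=7/10·(-1.916320)+1/4·(-2.994078)≈-2.089944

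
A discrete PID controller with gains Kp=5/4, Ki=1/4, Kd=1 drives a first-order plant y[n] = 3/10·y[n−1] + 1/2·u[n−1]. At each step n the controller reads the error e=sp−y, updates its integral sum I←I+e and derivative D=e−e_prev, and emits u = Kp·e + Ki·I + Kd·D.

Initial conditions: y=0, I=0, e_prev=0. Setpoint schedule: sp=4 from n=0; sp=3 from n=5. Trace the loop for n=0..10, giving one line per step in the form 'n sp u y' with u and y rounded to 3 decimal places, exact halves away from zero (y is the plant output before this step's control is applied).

(exact arithmetic carried between steps; '≈' marks a value shown rounded to 6 d.p. or computed from one; I and e_prev carry over from the previous line; the table rounds u and y to 3 d.p., halves away from zero)
n=0: y=0, sp=4, e=sp−y=4; I=4, D=e−e_prev=4; u=5/4·4+1/4·4+1·4=10; next y=3/10·0+1/2·10=5
n=1: y=5, sp=4, e=sp−y=-1; I=3, D=e−e_prev=-5; u=5/4·(-1)+1/4·3+1·(-5)=-5.5; next y=3/10·5+1/2·(-5.5)=-1.25
n=2: y=-1.25, sp=4, e=sp−y=5.25; I=8.25, D=e−e_prev=6.25; u=5/4·5.25+1/4·8.25+1·6.25=14.875; next y=3/10·(-1.25)+1/2·14.875=7.0625
n=3: y=7.0625, sp=4, e=sp−y=-3.0625; I=5.1875, D=e−e_prev=-8.3125; u=5/4·(-3.0625)+1/4·5.1875+1·(-8.3125)=-10.84375; next y=3/10·7.0625+1/2·(-10.84375)=-3.303125
n=4: y=-3.303125, sp=4, e=sp−y=7.303125; I=12.490625, D=e−e_prev=10.365625; u=5/4·7.303125+1/4·12.490625+1·10.365625≈22.617188; next y=3/10·(-3.303125)+1/2·22.617188≈10.317656
n=5: y≈10.317656, sp=3, e=sp−y≈-7.317656; I≈5.172969, D=e−e_prev≈-14.620781; u=5/4·(-7.317656)+1/4·5.172969+1·(-14.620781)≈-22.474609; next y=3/10·10.317656+1/2·(-22.474609)≈-8.142008
n=6: y≈-8.142008, sp=3, e=sp−y≈11.142008; I≈16.314977, D=e−e_prev≈18.459664; u=5/4·11.142008+1/4·16.314977+1·18.459664≈36.465918; next y=3/10·(-8.142008)+1/2·36.465918≈15.790357
n=7: y≈15.790357, sp=3, e=sp−y≈-12.790357; I≈3.524620, D=e−e_prev≈-23.932364; u=5/4·(-12.790357)+1/4·3.524620+1·(-23.932364)≈-39.039155; next y=3/10·15.790357+1/2·(-39.039155)≈-14.782471
n=8: y≈-14.782471, sp=3, e=sp−y≈17.782471; I≈21.307091, D=e−e_prev≈30.572827; u=5/4·17.782471+1/4·21.307091+1·30.572827≈58.127688; next y=3/10·(-14.782471)+1/2·58.127688≈24.629103
n=9: y≈24.629103, sp=3, e=sp−y≈-21.629103; I≈-0.322012, D=e−e_prev≈-39.411574; u=5/4·(-21.629103)+1/4·(-0.322012)+1·(-39.411574)≈-66.528455; next y=3/10·24.629103+1/2·(-66.528455)≈-25.875497
n=10: y≈-25.875497, sp=3, e=sp−y≈28.875497; I≈28.553484, D=e−e_prev≈50.504600; u=5/4·28.875497+1/4·28.553484+1·50.504600≈93.737342; next y=3/10·(-25.875497)+1/2·93.737342≈39.106022

0 4 10.000 0.000
1 4 -5.500 5.000
2 4 14.875 -1.250
3 4 -10.844 7.063
4 4 22.617 -3.303
5 3 -22.475 10.318
6 3 36.466 -8.142
7 3 -39.039 15.790
8 3 58.128 -14.782
9 3 -66.528 24.629
10 3 93.737 -25.875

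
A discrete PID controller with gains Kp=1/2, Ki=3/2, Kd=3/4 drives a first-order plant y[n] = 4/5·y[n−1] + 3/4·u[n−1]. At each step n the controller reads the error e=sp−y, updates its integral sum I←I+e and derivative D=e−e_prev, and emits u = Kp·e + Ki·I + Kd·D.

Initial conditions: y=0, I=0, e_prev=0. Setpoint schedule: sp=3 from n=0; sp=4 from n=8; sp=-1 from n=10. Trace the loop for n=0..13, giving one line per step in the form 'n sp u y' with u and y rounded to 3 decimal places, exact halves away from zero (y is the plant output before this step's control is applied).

0 3 8.250 0.000
1 3 -6.516 6.188
2 3 10.185 0.063
3 3 -10.975 7.690
4 3 14.576 -2.080
5 3 -16.338 9.268
6 3 21.565 -4.839
7 3 -24.396 12.303
8 4 34.340 -8.455
9 4 -38.772 18.991
10 -1 35.989 -13.886
11 -1 -47.454 15.882
12 -1 56.158 -22.885
13 -1 -68.503 23.811

(exact arithmetic carried between steps; '≈' marks a value shown rounded to 6 d.p. or computed from one; I and e_prev carry over from the previous line; the table rounds u and y to 3 d.p., halves away from zero)
n=0: y=0, sp=3, e=sp−y=3; I=3, D=e−e_prev=3; u=1/2·3+3/2·3+3/4·3=8.25; next y=4/5·0+3/4·8.25=6.1875
n=1: y=6.1875, sp=3, e=sp−y=-3.1875; I=-0.1875, D=e−e_prev=-6.1875; u=1/2·(-3.1875)+3/2·(-0.1875)+3/4·(-6.1875)=-6.515625; next y=4/5·6.1875+3/4·(-6.515625)≈0.063281
n=2: y≈0.063281, sp=3, e=sp−y≈2.936719; I≈2.749219, D=e−e_prev≈6.124219; u=1/2·2.936719+3/2·2.749219+3/4·6.124219≈10.185352; next y=4/5·0.063281+3/4·10.185352≈7.689639
n=3: y≈7.689639, sp=3, e=sp−y≈-4.689639; I≈-1.940420, D=e−e_prev≈-7.626357; u=1/2·(-4.689639)+3/2·(-1.940420)+3/4·(-7.626357)≈-10.975217; next y=4/5·7.689639+3/4·(-10.975217)≈-2.079702
n=4: y≈-2.079702, sp=3, e=sp−y≈5.079702; I≈3.139282, D=e−e_prev≈9.769341; u=1/2·5.079702+3/2·3.139282+3/4·9.769341≈14.575780; next y=4/5·(-2.079702)+3/4·14.575780≈9.268073
n=5: y≈9.268073, sp=3, e=sp−y≈-6.268073; I≈-3.128791, D=e−e_prev≈-11.347775; u=1/2·(-6.268073)+3/2·(-3.128791)+3/4·(-11.347775)≈-16.338055; next y=4/5·9.268073+3/4·(-16.338055)≈-4.839082
n=6: y≈-4.839082, sp=3, e=sp−y≈7.839082; I≈4.710291, D=e−e_prev≈14.107156; u=1/2·7.839082+3/2·4.710291+3/4·14.107156≈21.565345; next y=4/5·(-4.839082)+3/4·21.565345≈12.302743
n=7: y≈12.302743, sp=3, e=sp−y≈-9.302743; I≈-4.592451, D=e−e_prev≈-17.141825; u=1/2·(-9.302743)+3/2·(-4.592451)+3/4·(-17.141825)≈-24.396417; next y=4/5·12.302743+3/4·(-24.396417)≈-8.455119
n=8: y≈-8.455119, sp=4, e=sp−y≈12.455119; I≈7.862667, D=e−e_prev≈21.757861; u=1/2·12.455119+3/2·7.862667+3/4·21.757861≈34.339957; next y=4/5·(-8.455119)+3/4·34.339957≈18.990872
n=9: y≈18.990872, sp=4, e=sp−y≈-14.990872; I≈-7.128205, D=e−e_prev≈-27.445991; u=1/2·(-14.990872)+3/2·(-7.128205)+3/4·(-27.445991)≈-38.772237; next y=4/5·18.990872+3/4·(-38.772237)≈-13.886480
n=10: y≈-13.886480, sp=-1, e=sp−y≈12.886480; I≈5.758275, D=e−e_prev≈27.877352; u=1/2·12.886480+3/2·5.758275+3/4·27.877352≈35.988667; next y=4/5·(-13.886480)+3/4·35.988667≈15.882316
n=11: y≈15.882316, sp=-1, e=sp−y≈-16.882316; I≈-11.124041, D=e−e_prev≈-29.768796; u=1/2·(-16.882316)+3/2·(-11.124041)+3/4·(-29.768796)≈-47.453817; next y=4/5·15.882316+3/4·(-47.453817)≈-22.884510
n=12: y≈-22.884510, sp=-1, e=sp−y≈21.884510; I≈10.760469, D=e−e_prev≈38.766826; u=1/2·21.884510+3/2·10.760469+3/4·38.766826≈56.158077; next y=4/5·(-22.884510)+3/4·56.158077≈23.810950
n=13: y≈23.810950, sp=-1, e=sp−y≈-24.810950; I≈-14.050481, D=e−e_prev≈-46.695460; u=1/2·(-24.810950)+3/2·(-14.050481)+3/4·(-46.695460)≈-68.502792; next y=4/5·23.810950+3/4·(-68.502792)≈-32.328334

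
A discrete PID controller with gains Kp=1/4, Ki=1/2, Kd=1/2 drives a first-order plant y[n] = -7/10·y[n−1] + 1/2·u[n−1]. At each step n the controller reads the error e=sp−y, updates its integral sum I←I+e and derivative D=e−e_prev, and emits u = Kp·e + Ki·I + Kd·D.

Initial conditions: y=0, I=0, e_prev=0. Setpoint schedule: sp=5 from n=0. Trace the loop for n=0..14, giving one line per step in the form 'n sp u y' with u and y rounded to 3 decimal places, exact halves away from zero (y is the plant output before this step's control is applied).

(exact arithmetic carried between steps; '≈' marks a value shown rounded to 6 d.p. or computed from one; I and e_prev carry over from the previous line; the table rounds u and y to 3 d.p., halves away from zero)
n=0: y=0, sp=5, e=sp−y=5; I=5, D=e−e_prev=5; u=1/4·5+1/2·5+1/2·5=6.25; next y=-7/10·0+1/2·6.25=3.125
n=1: y=3.125, sp=5, e=sp−y=1.875; I=6.875, D=e−e_prev=-3.125; u=1/4·1.875+1/2·6.875+1/2·(-3.125)=2.34375; next y=-7/10·3.125+1/2·2.34375=-1.015625
n=2: y=-1.015625, sp=5, e=sp−y=6.015625; I=12.890625, D=e−e_prev=4.140625; u=1/4·6.015625+1/2·12.890625+1/2·4.140625≈10.019531; next y=-7/10·(-1.015625)+1/2·10.019531≈5.720703
n=3: y≈5.720703, sp=5, e=sp−y≈-0.720703; I≈12.169922, D=e−e_prev≈-6.736328; u=1/4·(-0.720703)+1/2·12.169922+1/2·(-6.736328)≈2.536621; next y=-7/10·5.720703+1/2·2.536621≈-2.736182
n=4: y≈-2.736182, sp=5, e=sp−y≈7.736182; I≈19.906104, D=e−e_prev≈8.456885; u=1/4·7.736182+1/2·19.906104+1/2·8.456885≈16.115540; next y=-7/10·(-2.736182)+1/2·16.115540≈9.973097
n=5: y≈9.973097, sp=5, e=sp−y≈-4.973097; I≈14.933007, D=e−e_prev≈-12.709279; u=1/4·(-4.973097)+1/2·14.933007+1/2·(-12.709279)≈-0.131410; next y=-7/10·9.973097+1/2·(-0.131410)≈-7.046873
n=6: y≈-7.046873, sp=5, e=sp−y≈12.046873; I≈26.979880, D=e−e_prev≈17.019970; u=1/4·12.046873+1/2·26.979880+1/2·17.019970≈25.011643; next y=-7/10·(-7.046873)+1/2·25.011643≈17.438633
n=7: y≈17.438633, sp=5, e=sp−y≈-12.438633; I≈14.541247, D=e−e_prev≈-24.485506; u=1/4·(-12.438633)+1/2·14.541247+1/2·(-24.485506)≈-8.081787; next y=-7/10·17.438633+1/2·(-8.081787)≈-16.247936
n=8: y≈-16.247936, sp=5, e=sp−y≈21.247936; I≈35.789183, D=e−e_prev≈33.686569; u=1/4·21.247936+1/2·35.789183+1/2·33.686569≈40.049860; next y=-7/10·(-16.247936)+1/2·40.049860≈31.398486
n=9: y≈31.398486, sp=5, e=sp−y≈-26.398486; I≈9.390698, D=e−e_prev≈-47.646422; u=1/4·(-26.398486)+1/2·9.390698+1/2·(-47.646422)≈-25.727484; next y=-7/10·31.398486+1/2·(-25.727484)≈-34.842682
n=10: y≈-34.842682, sp=5, e=sp−y≈39.842682; I≈49.233380, D=e−e_prev≈66.241168; u=1/4·39.842682+1/2·49.233380+1/2·66.241168≈67.697944; next y=-7/10·(-34.842682)+1/2·67.697944≈58.238849
n=11: y≈58.238849, sp=5, e=sp−y≈-53.238849; I≈-4.005470, D=e−e_prev≈-93.081531; u=1/4·(-53.238849)+1/2·(-4.005470)+1/2·(-93.081531)≈-61.853213; next y=-7/10·58.238849+1/2·(-61.853213)≈-71.693801
n=12: y≈-71.693801, sp=5, e=sp−y≈76.693801; I≈72.688331, D=e−e_prev≈129.932650; u=1/4·76.693801+1/2·72.688331+1/2·129.932650≈120.483941; next y=-7/10·(-71.693801)+1/2·120.483941≈110.427631
n=13: y≈110.427631, sp=5, e=sp−y≈-105.427631; I≈-32.739300, D=e−e_prev≈-182.121432; u=1/4·(-105.427631)+1/2·(-32.739300)+1/2·(-182.121432)≈-133.787274; next y=-7/10·110.427631+1/2·(-133.787274)≈-144.192979
n=14: y≈-144.192979, sp=5, e=sp−y≈149.192979; I≈116.453679, D=e−e_prev≈254.620610; u=1/4·149.192979+1/2·116.453679+1/2·254.620610≈222.835389; next y=-7/10·(-144.192979)+1/2·222.835389≈212.352779

0 5 6.250 0.000
1 5 2.344 3.125
2 5 10.020 -1.016
3 5 2.537 5.721
4 5 16.116 -2.736
5 5 -0.131 9.973
6 5 25.012 -7.047
7 5 -8.082 17.439
8 5 40.050 -16.248
9 5 -25.727 31.398
10 5 67.698 -34.843
11 5 -61.853 58.239
12 5 120.484 -71.694
13 5 -133.787 110.428
14 5 222.835 -144.193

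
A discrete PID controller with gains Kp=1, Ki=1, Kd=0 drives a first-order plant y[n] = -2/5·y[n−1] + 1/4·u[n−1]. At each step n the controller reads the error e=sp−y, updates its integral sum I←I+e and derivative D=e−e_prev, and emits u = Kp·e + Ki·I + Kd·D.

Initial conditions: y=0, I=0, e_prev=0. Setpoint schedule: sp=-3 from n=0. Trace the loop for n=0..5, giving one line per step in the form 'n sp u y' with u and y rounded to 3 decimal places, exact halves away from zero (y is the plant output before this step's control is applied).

(exact arithmetic carried between steps; '≈' marks a value shown rounded to 6 d.p. or computed from one; I and e_prev carry over from the previous line; the table rounds u and y to 3 d.p., halves away from zero)
n=0: y=0, sp=-3, e=sp−y=-3; I=-3, D=e−e_prev=-3; u=1·(-3)+1·(-3)+0·(-3)=-6; next y=-2/5·0+1/4·(-6)=-1.5
n=1: y=-1.5, sp=-3, e=sp−y=-1.5; I=-4.5, D=e−e_prev=1.5; u=1·(-1.5)+1·(-4.5)+0·1.5=-6; next y=-2/5·(-1.5)+1/4·(-6)=-0.9
n=2: y=-0.9, sp=-3, e=sp−y=-2.1; I=-6.6, D=e−e_prev=-0.6; u=1·(-2.1)+1·(-6.6)+0·(-0.6)=-8.7; next y=-2/5·(-0.9)+1/4·(-8.7)=-1.815
n=3: y=-1.815, sp=-3, e=sp−y=-1.185; I=-7.785, D=e−e_prev=0.915; u=1·(-1.185)+1·(-7.785)+0·0.915=-8.97; next y=-2/5·(-1.815)+1/4·(-8.97)=-1.5165
n=4: y=-1.5165, sp=-3, e=sp−y=-1.4835; I=-9.2685, D=e−e_prev=-0.2985; u=1·(-1.4835)+1·(-9.2685)+0·(-0.2985)=-10.752; next y=-2/5·(-1.5165)+1/4·(-10.752)=-2.0814
n=5: y=-2.0814, sp=-3, e=sp−y=-0.9186; I=-10.1871, D=e−e_prev=0.5649; u=1·(-0.9186)+1·(-10.1871)+0·0.5649=-11.1057; next y=-2/5·(-2.0814)+1/4·(-11.1057)=-1.943865

0 -3 -6.000 0.000
1 -3 -6.000 -1.500
2 -3 -8.700 -0.900
3 -3 -8.970 -1.815
4 -3 -10.752 -1.517
5 -3 -11.106 -2.081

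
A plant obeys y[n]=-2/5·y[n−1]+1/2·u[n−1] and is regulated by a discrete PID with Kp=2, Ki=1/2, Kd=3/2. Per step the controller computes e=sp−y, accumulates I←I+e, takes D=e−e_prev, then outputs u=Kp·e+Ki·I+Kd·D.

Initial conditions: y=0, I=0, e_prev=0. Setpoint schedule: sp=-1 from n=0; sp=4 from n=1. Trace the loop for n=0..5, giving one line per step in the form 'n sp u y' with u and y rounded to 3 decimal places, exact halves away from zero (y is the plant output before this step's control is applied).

0 -1 -4.000 0.000
1 4 25.000 -2.000
2 4 -43.700 13.300
3 4 136.480 -27.170
4 4 -333.752 79.108
5 4 898.620 -198.519

(exact arithmetic carried between steps; '≈' marks a value shown rounded to 6 d.p. or computed from one; I and e_prev carry over from the previous line; the table rounds u and y to 3 d.p., halves away from zero)
n=0: y=0, sp=-1, e=sp−y=-1; I=-1, D=e−e_prev=-1; u=2·(-1)+1/2·(-1)+3/2·(-1)=-4; next y=-2/5·0+1/2·(-4)=-2
n=1: y=-2, sp=4, e=sp−y=6; I=5, D=e−e_prev=7; u=2·6+1/2·5+3/2·7=25; next y=-2/5·(-2)+1/2·25=13.3
n=2: y=13.3, sp=4, e=sp−y=-9.3; I=-4.3, D=e−e_prev=-15.3; u=2·(-9.3)+1/2·(-4.3)+3/2·(-15.3)=-43.7; next y=-2/5·13.3+1/2·(-43.7)=-27.17
n=3: y=-27.17, sp=4, e=sp−y=31.17; I=26.87, D=e−e_prev=40.47; u=2·31.17+1/2·26.87+3/2·40.47=136.48; next y=-2/5·(-27.17)+1/2·136.48=79.108
n=4: y=79.108, sp=4, e=sp−y=-75.108; I=-48.238, D=e−e_prev=-106.278; u=2·(-75.108)+1/2·(-48.238)+3/2·(-106.278)=-333.752; next y=-2/5·79.108+1/2·(-333.752)=-198.5192
n=5: y=-198.5192, sp=4, e=sp−y=202.5192; I=154.2812, D=e−e_prev=277.6272; u=2·202.5192+1/2·154.2812+3/2·277.6272=898.6198; next y=-2/5·(-198.5192)+1/2·898.6198=528.71758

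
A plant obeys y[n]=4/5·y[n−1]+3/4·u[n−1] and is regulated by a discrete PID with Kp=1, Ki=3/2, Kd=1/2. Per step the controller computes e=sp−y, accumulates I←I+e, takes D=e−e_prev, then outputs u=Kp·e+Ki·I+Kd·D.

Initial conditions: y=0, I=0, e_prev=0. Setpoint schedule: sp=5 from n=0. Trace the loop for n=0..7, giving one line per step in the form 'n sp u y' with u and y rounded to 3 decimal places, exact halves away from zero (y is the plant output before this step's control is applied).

0 5 15.000 0.000
1 5 -13.750 11.250
2 5 20.188 -1.313
3 5 -22.834 14.091
4 5 31.063 -5.853
5 5 -36.033 18.615
6 5 48.022 -12.133
7 5 -56.981 26.310

(exact arithmetic carried between steps; '≈' marks a value shown rounded to 6 d.p. or computed from one; I and e_prev carry over from the previous line; the table rounds u and y to 3 d.p., halves away from zero)
n=0: y=0, sp=5, e=sp−y=5; I=5, D=e−e_prev=5; u=1·5+3/2·5+1/2·5=15; next y=4/5·0+3/4·15=11.25
n=1: y=11.25, sp=5, e=sp−y=-6.25; I=-1.25, D=e−e_prev=-11.25; u=1·(-6.25)+3/2·(-1.25)+1/2·(-11.25)=-13.75; next y=4/5·11.25+3/4·(-13.75)=-1.3125
n=2: y=-1.3125, sp=5, e=sp−y=6.3125; I=5.0625, D=e−e_prev=12.5625; u=1·6.3125+3/2·5.0625+1/2·12.5625=20.1875; next y=4/5·(-1.3125)+3/4·20.1875=14.090625
n=3: y=14.090625, sp=5, e=sp−y=-9.090625; I=-4.028125, D=e−e_prev=-15.403125; u=1·(-9.090625)+3/2·(-4.028125)+1/2·(-15.403125)=-22.834375; next y=4/5·14.090625+3/4·(-22.834375)≈-5.853281
n=4: y≈-5.853281, sp=5, e=sp−y≈10.853281; I≈6.825156, D=e−e_prev≈19.943906; u=1·10.853281+3/2·6.825156+1/2·19.943906≈31.062969; next y=4/5·(-5.853281)+3/4·31.062969≈18.614602
n=5: y≈18.614602, sp=5, e=sp−y≈-13.614602; I≈-6.789445, D=e−e_prev≈-24.467883; u=1·(-13.614602)+3/2·(-6.789445)+1/2·(-24.467883)≈-36.032711; next y=4/5·18.614602+3/4·(-36.032711)≈-12.132852
n=6: y≈-12.132852, sp=5, e=sp−y≈17.132852; I≈10.343407, D=e−e_prev≈30.747454; u=1·17.132852+3/2·10.343407+1/2·30.747454≈48.021689; next y=4/5·(-12.132852)+3/4·48.021689≈26.309985
n=7: y≈26.309985, sp=5, e=sp−y≈-21.309985; I≈-10.966578, D=e−e_prev≈-38.442837; u=1·(-21.309985)+3/2·(-10.966578)+1/2·(-38.442837)≈-56.981271; next y=4/5·26.309985+3/4·(-56.981271)≈-21.687965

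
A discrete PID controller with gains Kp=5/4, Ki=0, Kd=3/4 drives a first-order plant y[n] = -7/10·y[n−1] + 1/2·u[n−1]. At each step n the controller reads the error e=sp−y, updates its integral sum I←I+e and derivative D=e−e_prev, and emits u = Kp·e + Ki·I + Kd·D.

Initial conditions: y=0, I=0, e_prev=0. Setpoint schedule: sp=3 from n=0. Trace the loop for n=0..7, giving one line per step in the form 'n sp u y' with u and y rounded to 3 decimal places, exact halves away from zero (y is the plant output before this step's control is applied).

(exact arithmetic carried between steps; '≈' marks a value shown rounded to 6 d.p. or computed from one; I and e_prev carry over from the previous line; the table rounds u and y to 3 d.p., halves away from zero)
n=0: y=0, sp=3, e=sp−y=3; I=3, D=e−e_prev=3; u=5/4·3+0·3+3/4·3=6; next y=-7/10·0+1/2·6=3
n=1: y=3, sp=3, e=sp−y=0; I=3, D=e−e_prev=-3; u=5/4·0+0·3+3/4·(-3)=-2.25; next y=-7/10·3+1/2·(-2.25)=-3.225
n=2: y=-3.225, sp=3, e=sp−y=6.225; I=9.225, D=e−e_prev=6.225; u=5/4·6.225+0·9.225+3/4·6.225=12.45; next y=-7/10·(-3.225)+1/2·12.45=8.4825
n=3: y=8.4825, sp=3, e=sp−y=-5.4825; I=3.7425, D=e−e_prev=-11.7075; u=5/4·(-5.4825)+0·3.7425+3/4·(-11.7075)=-15.63375; next y=-7/10·8.4825+1/2·(-15.63375)=-13.754625
n=4: y=-13.754625, sp=3, e=sp−y=16.754625; I=20.497125, D=e−e_prev=22.237125; u=5/4·16.754625+0·20.497125+3/4·22.237125=37.621125; next y=-7/10·(-13.754625)+1/2·37.621125=28.4388
n=5: y=28.4388, sp=3, e=sp−y=-25.4388; I=-4.941675, D=e−e_prev=-42.193425; u=5/4·(-25.4388)+0·(-4.941675)+3/4·(-42.193425)≈-63.443569; next y=-7/10·28.4388+1/2·(-63.443569)≈-51.628944
n=6: y≈-51.628944, sp=3, e=sp−y≈54.628944; I≈49.687269, D=e−e_prev≈80.067744; u=5/4·54.628944+0·49.687269+3/4·80.067744≈128.336989; next y=-7/10·(-51.628944)+1/2·128.336989≈100.308755
n=7: y≈100.308755, sp=3, e=sp−y≈-97.308755; I≈-47.621486, D=e−e_prev≈-151.937700; u=5/4·(-97.308755)+0·(-47.621486)+3/4·(-151.937700)≈-235.589219; next y=-7/10·100.308755+1/2·(-235.589219)≈-188.010738

0 3 6.000 0.000
1 3 -2.250 3.000
2 3 12.450 -3.225
3 3 -15.634 8.483
4 3 37.621 -13.755
5 3 -63.444 28.439
6 3 128.337 -51.629
7 3 -235.589 100.309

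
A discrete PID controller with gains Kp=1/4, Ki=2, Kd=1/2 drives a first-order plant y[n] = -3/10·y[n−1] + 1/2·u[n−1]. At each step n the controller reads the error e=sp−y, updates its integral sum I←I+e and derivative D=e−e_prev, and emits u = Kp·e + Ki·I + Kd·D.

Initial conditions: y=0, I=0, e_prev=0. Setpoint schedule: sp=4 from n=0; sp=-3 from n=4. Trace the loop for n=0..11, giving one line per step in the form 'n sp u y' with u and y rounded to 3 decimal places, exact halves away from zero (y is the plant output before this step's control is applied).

0 4 11.000 0.000
1 4 1.875 5.500
2 4 18.709 -0.713
3 4 -3.244 9.568
4 -3 10.177 -4.493
5 -3 -20.423 6.437
6 -3 17.261 -12.143
7 -3 -40.887 12.273
8 -3 40.871 -24.125
9 -3 -77.523 27.673
10 -3 92.556 -47.064
11 -3 -152.202 60.397

(exact arithmetic carried between steps; '≈' marks a value shown rounded to 6 d.p. or computed from one; I and e_prev carry over from the previous line; the table rounds u and y to 3 d.p., halves away from zero)
n=0: y=0, sp=4, e=sp−y=4; I=4, D=e−e_prev=4; u=1/4·4+2·4+1/2·4=11; next y=-3/10·0+1/2·11=5.5
n=1: y=5.5, sp=4, e=sp−y=-1.5; I=2.5, D=e−e_prev=-5.5; u=1/4·(-1.5)+2·2.5+1/2·(-5.5)=1.875; next y=-3/10·5.5+1/2·1.875=-0.7125
n=2: y=-0.7125, sp=4, e=sp−y=4.7125; I=7.2125, D=e−e_prev=6.2125; u=1/4·4.7125+2·7.2125+1/2·6.2125=18.709375; next y=-3/10·(-0.7125)+1/2·18.709375≈9.568438
n=3: y≈9.568438, sp=4, e=sp−y≈-5.568438; I≈1.644063, D=e−e_prev≈-10.280938; u=1/4·(-5.568438)+2·1.644063+1/2·(-10.280938)≈-3.244453; next y=-3/10·9.568438+1/2·(-3.244453)≈-4.492758
n=4: y≈-4.492758, sp=-3, e=sp−y≈1.492758; I≈3.136820, D=e−e_prev≈7.061195; u=1/4·1.492758+2·3.136820+1/2·7.061195≈10.177428; next y=-3/10·(-4.492758)+1/2·10.177428≈6.436541
n=5: y≈6.436541, sp=-3, e=sp−y≈-9.436541; I≈-6.299721, D=e−e_prev≈-10.929299; u=1/4·(-9.436541)+2·(-6.299721)+1/2·(-10.929299)≈-20.423227; next y=-3/10·6.436541+1/2·(-20.423227)≈-12.142576
n=6: y≈-12.142576, sp=-3, e=sp−y≈9.142576; I≈2.842855, D=e−e_prev≈18.579117; u=1/4·9.142576+2·2.842855+1/2·18.579117≈17.260912; next y=-3/10·(-12.142576)+1/2·17.260912≈12.273229
n=7: y≈12.273229, sp=-3, e=sp−y≈-15.273229; I≈-12.430374, D=e−e_prev≈-24.415804; u=1/4·(-15.273229)+2·(-12.430374)+1/2·(-24.415804)≈-40.886957; next y=-3/10·12.273229+1/2·(-40.886957)≈-24.125447
n=8: y≈-24.125447, sp=-3, e=sp−y≈21.125447; I≈8.695073, D=e−e_prev≈36.398676; u=1/4·21.125447+2·8.695073+1/2·36.398676≈40.870846; next y=-3/10·(-24.125447)+1/2·40.870846≈27.673057
n=9: y≈27.673057, sp=-3, e=sp−y≈-30.673057; I≈-21.977984, D=e−e_prev≈-51.798504; u=1/4·(-30.673057)+2·(-21.977984)+1/2·(-51.798504)≈-77.523484; next y=-3/10·27.673057+1/2·(-77.523484)≈-47.063659
n=10: y≈-47.063659, sp=-3, e=sp−y≈44.063659; I≈22.085675, D=e−e_prev≈74.736717; u=1/4·44.063659+2·22.085675+1/2·74.736717≈92.555624; next y=-3/10·(-47.063659)+1/2·92.555624≈60.396910
n=11: y≈60.396910, sp=-3, e=sp−y≈-63.396910; I≈-41.311234, D=e−e_prev≈-107.460569; u=1/4·(-63.396910)+2·(-41.311234)+1/2·(-107.460569)≈-152.201981; next y=-3/10·60.396910+1/2·(-152.201981)≈-94.220063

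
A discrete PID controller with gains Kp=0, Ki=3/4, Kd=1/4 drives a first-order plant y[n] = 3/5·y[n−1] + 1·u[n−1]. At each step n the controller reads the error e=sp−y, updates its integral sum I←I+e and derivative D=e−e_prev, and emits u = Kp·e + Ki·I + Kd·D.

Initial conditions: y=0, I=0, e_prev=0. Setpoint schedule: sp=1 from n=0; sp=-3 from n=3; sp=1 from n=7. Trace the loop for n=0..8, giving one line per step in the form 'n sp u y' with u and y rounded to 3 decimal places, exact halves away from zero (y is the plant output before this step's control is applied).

0 1 1.000 0.000
1 1 0.500 1.000
2 1 0.650 1.100
3 -3 -3.610 1.310
4 -3 -1.656 -2.824
5 -3 -2.295 -3.350
6 -3 -1.209 -4.305
7 1 3.018 -3.792
8 1 1.206 0.743

(exact arithmetic carried between steps; '≈' marks a value shown rounded to 6 d.p. or computed from one; I and e_prev carry over from the previous line; the table rounds u and y to 3 d.p., halves away from zero)
n=0: y=0, sp=1, e=sp−y=1; I=1, D=e−e_prev=1; u=0·1+3/4·1+1/4·1=1; next y=3/5·0+1·1=1
n=1: y=1, sp=1, e=sp−y=0; I=1, D=e−e_prev=-1; u=0·0+3/4·1+1/4·(-1)=0.5; next y=3/5·1+1·0.5=1.1
n=2: y=1.1, sp=1, e=sp−y=-0.1; I=0.9, D=e−e_prev=-0.1; u=0·(-0.1)+3/4·0.9+1/4·(-0.1)=0.65; next y=3/5·1.1+1·0.65=1.31
n=3: y=1.31, sp=-3, e=sp−y=-4.31; I=-3.41, D=e−e_prev=-4.21; u=0·(-4.31)+3/4·(-3.41)+1/4·(-4.21)=-3.61; next y=3/5·1.31+1·(-3.61)=-2.824
n=4: y=-2.824, sp=-3, e=sp−y=-0.176; I=-3.586, D=e−e_prev=4.134; u=0·(-0.176)+3/4·(-3.586)+1/4·4.134=-1.656; next y=3/5·(-2.824)+1·(-1.656)=-3.3504
n=5: y=-3.3504, sp=-3, e=sp−y=0.3504; I=-3.2356, D=e−e_prev=0.5264; u=0·0.3504+3/4·(-3.2356)+1/4·0.5264=-2.2951; next y=3/5·(-3.3504)+1·(-2.2951)=-4.30534
n=6: y=-4.30534, sp=-3, e=sp−y=1.30534; I=-1.93026, D=e−e_prev=0.95494; u=0·1.30534+3/4·(-1.93026)+1/4·0.95494=-1.20896; next y=3/5·(-4.30534)+1·(-1.20896)=-3.792164
n=7: y=-3.792164, sp=1, e=sp−y=4.792164; I=2.861904, D=e−e_prev=3.486824; u=0·4.792164+3/4·2.861904+1/4·3.486824=3.018134; next y=3/5·(-3.792164)+1·3.018134≈0.742836
n=8: y≈0.742836, sp=1, e=sp−y≈0.257164; I≈3.119068, D=e−e_prev≈-4.535000; u=0·0.257164+3/4·3.119068+1/4·(-4.535000)≈1.205551; next y=3/5·0.742836+1·1.205551≈1.651253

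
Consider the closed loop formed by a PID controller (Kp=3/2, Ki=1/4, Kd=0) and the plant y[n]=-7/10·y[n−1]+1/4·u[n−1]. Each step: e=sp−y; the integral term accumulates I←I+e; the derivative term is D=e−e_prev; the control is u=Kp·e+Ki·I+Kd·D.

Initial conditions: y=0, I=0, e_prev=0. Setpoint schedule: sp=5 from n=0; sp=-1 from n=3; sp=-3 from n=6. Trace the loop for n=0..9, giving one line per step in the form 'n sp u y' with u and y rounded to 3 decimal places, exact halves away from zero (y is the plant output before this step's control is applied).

0 5 8.750 0.000
1 5 6.172 2.188
2 5 10.683 0.012
3 -1 -3.209 2.662
4 -1 5.200 -2.666
5 -1 -4.590 3.166
6 -3 2.296 -3.364
7 -3 -8.625 2.929
8 -3 2.379 -4.206
9 -3 -10.874 3.539

(exact arithmetic carried between steps; '≈' marks a value shown rounded to 6 d.p. or computed from one; I and e_prev carry over from the previous line; the table rounds u and y to 3 d.p., halves away from zero)
n=0: y=0, sp=5, e=sp−y=5; I=5, D=e−e_prev=5; u=3/2·5+1/4·5+0·5=8.75; next y=-7/10·0+1/4·8.75=2.1875
n=1: y=2.1875, sp=5, e=sp−y=2.8125; I=7.8125, D=e−e_prev=-2.1875; u=3/2·2.8125+1/4·7.8125+0·(-2.1875)=6.171875; next y=-7/10·2.1875+1/4·6.171875≈0.011719
n=2: y≈0.011719, sp=5, e=sp−y≈4.988281; I≈12.800781, D=e−e_prev≈2.175781; u=3/2·4.988281+1/4·12.800781+0·2.175781≈10.682617; next y=-7/10·0.011719+1/4·10.682617≈2.662451
n=3: y≈2.662451, sp=-1, e=sp−y≈-3.662451; I≈9.138330, D=e−e_prev≈-8.650732; u=3/2·(-3.662451)+1/4·9.138330+0·(-8.650732)≈-3.209094; next y=-7/10·2.662451+1/4·(-3.209094)≈-2.665989
n=4: y≈-2.665989, sp=-1, e=sp−y≈1.665989; I≈10.804319, D=e−e_prev≈5.328441; u=3/2·1.665989+1/4·10.804319+0·5.328441≈5.200064; next y=-7/10·(-2.665989)+1/4·5.200064≈3.166209
n=5: y≈3.166209, sp=-1, e=sp−y≈-4.166209; I≈6.638111, D=e−e_prev≈-5.832198; u=3/2·(-4.166209)+1/4·6.638111+0·(-5.832198)≈-4.589785; next y=-7/10·3.166209+1/4·(-4.589785)≈-3.363792
n=6: y≈-3.363792, sp=-3, e=sp−y≈0.363792; I≈7.001903, D=e−e_prev≈4.530001; u=3/2·0.363792+1/4·7.001903+0·4.530001≈2.296164; next y=-7/10·(-3.363792)+1/4·2.296164≈2.928696
n=7: y≈2.928696, sp=-3, e=sp−y≈-5.928696; I≈1.073208, D=e−e_prev≈-6.292488; u=3/2·(-5.928696)+1/4·1.073208+0·(-6.292488)≈-8.624742; next y=-7/10·2.928696+1/4·(-8.624742)≈-4.206272
n=8: y≈-4.206272, sp=-3, e=sp−y≈1.206272; I≈2.279480, D=e−e_prev≈7.134968; u=3/2·1.206272+1/4·2.279480+0·7.134968≈2.379278; next y=-7/10·(-4.206272)+1/4·2.379278≈3.539210
n=9: y≈3.539210, sp=-3, e=sp−y≈-6.539210; I≈-4.259730, D=e−e_prev≈-7.745483; u=3/2·(-6.539210)+1/4·(-4.259730)+0·(-7.745483)≈-10.873748; next y=-7/10·3.539210+1/4·(-10.873748)≈-5.195884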